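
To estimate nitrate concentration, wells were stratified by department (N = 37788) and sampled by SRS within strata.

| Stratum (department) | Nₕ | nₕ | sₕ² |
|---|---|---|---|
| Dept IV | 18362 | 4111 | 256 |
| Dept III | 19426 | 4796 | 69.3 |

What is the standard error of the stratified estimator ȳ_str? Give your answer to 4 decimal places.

Var(ȳ_str) = Σₕ Wₕ²(1 − fₕ)sₕ²/nₕ with Wₕ = Nₕ/N, N = 37788.
Dept IV: Wₕ = 0.48592146; term = 0.48592146²·(1 − 0.22388629)·256/4111 = 0.011411691.
Dept III: Wₕ = 0.51407854; term = 0.51407854²·(1 − 0.24688562)·69.3/4796 = 0.0028759012.
Sum = 0.014287592.
SE = √(0.014287592) = 0.1195.

0.1195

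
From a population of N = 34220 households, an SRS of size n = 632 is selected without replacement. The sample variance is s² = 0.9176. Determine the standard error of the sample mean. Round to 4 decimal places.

0.0378

Under SRS without replacement, Var(ȳ) = (1 − f)·s²/n with f = n/N = 632/34220 = 0.01846873.
Var(ȳ) = (1 − 0.01846873)·0.9176/632 = 0.98153127·0.0014518987 = 0.001425084.
SE(ȳ) = √(0.001425084) = 0.0378.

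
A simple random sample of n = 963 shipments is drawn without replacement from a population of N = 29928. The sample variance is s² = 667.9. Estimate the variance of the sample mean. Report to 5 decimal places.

Under SRS without replacement, Var(ȳ) = (1 − f)·s²/n with f = n/N = 963/29928 = 0.03217723.
Var(ȳ) = (1 − 0.03217723)·667.9/963 = 0.96782277·0.69356179 = 0.67124489.

0.67124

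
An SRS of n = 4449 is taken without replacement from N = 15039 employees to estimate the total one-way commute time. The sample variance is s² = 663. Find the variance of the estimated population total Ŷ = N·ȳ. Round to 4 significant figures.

2.373 × 10^7

Var(Ŷ) = N²·Var(ȳ) = N²·(1 − n/N)·s²/n.
f = 4449/15039 = 0.29583084; Var(ȳ) = 0.70416916·663/4449 = 0.10493687.
Var(Ŷ) = 15039² · 0.10493687 = 2.3733731 × 10^7.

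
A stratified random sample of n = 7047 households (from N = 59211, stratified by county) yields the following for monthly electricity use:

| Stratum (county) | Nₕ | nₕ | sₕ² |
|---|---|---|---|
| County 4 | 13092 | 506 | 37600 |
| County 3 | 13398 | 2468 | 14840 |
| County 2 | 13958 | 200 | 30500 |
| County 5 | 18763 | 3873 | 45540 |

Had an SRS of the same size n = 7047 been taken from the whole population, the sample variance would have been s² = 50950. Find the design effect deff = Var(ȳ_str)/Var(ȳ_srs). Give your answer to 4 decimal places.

Var(ȳ_str) = Σ Wₕ²(1−fₕ)sₕ²/nₕ with Wₕ = Nₕ/59211:
  County 4: (13092/59211)²·(1−506/13092)·37600/506 = 3.4924183
  County 3: (13398/59211)²·(1−2468/13398)·14840/2468 = 0.25115631
  County 2: (13958/59211)²·(1−200/13958)·30500/200 = 8.3530206
  County 5: (18763/59211)²·(1−3873/18763)·45540/3873 = 0.93699595
  → Var(ȳ_str) = 13.033591.
Var(ȳ_srs) = (1 − 7047/59211)·50950/7047 = 6.369545.
deff = 13.033591 / 6.369545 = 2.0462.

2.0462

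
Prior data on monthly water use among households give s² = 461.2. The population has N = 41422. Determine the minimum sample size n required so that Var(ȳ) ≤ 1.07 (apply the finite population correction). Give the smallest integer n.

427

Without fpc, n₀ = s²/D = 461.2/1.07 = 431.0280.
With fpc, (1 − n/N)·s²/n ≤ D requires n ≥ n₀/(1 + n₀/N) = 431.0280/(1 + 431.0280/41422) = 426.5890.
Rounding up, n = 427.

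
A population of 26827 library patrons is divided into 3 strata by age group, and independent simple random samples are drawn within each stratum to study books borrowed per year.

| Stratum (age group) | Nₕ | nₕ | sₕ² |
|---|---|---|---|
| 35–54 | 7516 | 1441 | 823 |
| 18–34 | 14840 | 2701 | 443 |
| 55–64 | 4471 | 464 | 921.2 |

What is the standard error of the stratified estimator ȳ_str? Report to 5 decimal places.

0.35596

Var(ȳ_str) = Σₕ Wₕ²(1 − fₕ)sₕ²/nₕ with Wₕ = Nₕ/N, N = 26827.
35–54: Wₕ = 0.28016550; term = 0.28016550²·(1 − 0.19172432)·823/1441 = 0.036234702.
18–34: Wₕ = 0.55317404; term = 0.55317404²·(1 − 0.18200809)·443/2701 = 0.041053646.
55–64: Wₕ = 0.16666045; term = 0.16666045²·(1 − 0.10377992)·921.2/464 = 0.04942148.
Sum = 0.12670983.
SE = √(0.12670983) = 0.35596.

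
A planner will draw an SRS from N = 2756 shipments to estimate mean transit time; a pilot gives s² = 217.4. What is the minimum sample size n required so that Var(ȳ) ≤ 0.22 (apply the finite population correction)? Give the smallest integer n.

Without fpc, n₀ = s²/D = 217.4/0.22 = 988.1818.
With fpc, (1 − n/N)·s²/n ≤ D requires n ≥ n₀/(1 + n₀/N) = 988.1818/(1 + 988.1818/2756) = 727.3763.
Rounding up, n = 728.

728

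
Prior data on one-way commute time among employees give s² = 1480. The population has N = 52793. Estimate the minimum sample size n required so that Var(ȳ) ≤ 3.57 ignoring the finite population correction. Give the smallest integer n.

415

Without fpc, n₀ = s²/D = 1480/3.57 = 414.5658.
Rounding up, n = 415.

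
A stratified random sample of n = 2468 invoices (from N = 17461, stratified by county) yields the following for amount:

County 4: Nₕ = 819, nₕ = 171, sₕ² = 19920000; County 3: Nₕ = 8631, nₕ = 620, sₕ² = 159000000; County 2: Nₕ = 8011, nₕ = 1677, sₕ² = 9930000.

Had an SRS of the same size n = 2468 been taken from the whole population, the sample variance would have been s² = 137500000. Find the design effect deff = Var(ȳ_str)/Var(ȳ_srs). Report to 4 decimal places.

1.2406

Var(ȳ_str) = Σ Wₕ²(1−fₕ)sₕ²/nₕ with Wₕ = Nₕ/17461:
  County 4: (819/17461)²·(1−171/819)·19920000/171 = 202.77476
  County 3: (8631/17461)²·(1−620/8631)·159000000/620 = 58158.749
  County 2: (8011/17461)²·(1−1677/8011)·9930000/1677 = 985.46851
  → Var(ȳ_str) = 59346.992.
Var(ȳ_srs) = (1 − 2468/17461)·137500000/2468 = 47838.436.
deff = 59346.992 / 47838.436 = 1.2406.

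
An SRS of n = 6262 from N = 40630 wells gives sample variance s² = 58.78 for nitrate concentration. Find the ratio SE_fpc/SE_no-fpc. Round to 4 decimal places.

f = n/N = 6262/40630 = 0.15412257.
SE_no-fpc = √(s²/n) = 0.096885383; SE_fpc = √((1−f)s²/n) = 0.089107032.
Ratio = √(1−f) = 0.91971595.

0.9197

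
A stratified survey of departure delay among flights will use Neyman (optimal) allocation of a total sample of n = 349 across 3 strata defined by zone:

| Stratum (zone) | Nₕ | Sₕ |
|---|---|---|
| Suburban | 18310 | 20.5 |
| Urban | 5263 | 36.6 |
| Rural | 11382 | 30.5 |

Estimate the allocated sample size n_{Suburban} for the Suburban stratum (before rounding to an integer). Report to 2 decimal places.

143.15

Neyman allocation: nₕ = n·NₕSₕ / Σⱼ NⱼSⱼ.
Σ NⱼSⱼ = 18310·20.5 + 5263·36.6 + 11382·30.5 = 915131.8.
n_{Suburban} = 349·18310·20.5 / 915131.8 = 143.15.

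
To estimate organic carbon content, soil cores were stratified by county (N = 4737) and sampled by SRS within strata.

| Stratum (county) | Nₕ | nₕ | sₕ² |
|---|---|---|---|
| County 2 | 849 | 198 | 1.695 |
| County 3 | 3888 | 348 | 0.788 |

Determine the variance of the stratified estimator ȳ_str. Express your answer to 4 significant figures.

0.001600

Var(ȳ_str) = Σₕ Wₕ²(1 − fₕ)sₕ²/nₕ with Wₕ = Nₕ/N, N = 4737.
County 2: Wₕ = 0.17922736; term = 0.17922736²·(1 − 0.23321555)·1.695/198 = 2.1085622 × 10^-4.
County 3: Wₕ = 0.82077264; term = 0.82077264²·(1 − 0.08950617)·0.788/348 = 0.001388896.
Sum = 0.0015997522.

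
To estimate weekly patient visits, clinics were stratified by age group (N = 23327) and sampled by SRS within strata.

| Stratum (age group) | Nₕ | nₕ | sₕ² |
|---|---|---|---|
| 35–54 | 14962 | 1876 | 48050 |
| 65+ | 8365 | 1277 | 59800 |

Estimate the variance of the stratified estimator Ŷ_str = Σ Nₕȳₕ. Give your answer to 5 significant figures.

7.7914 × 10^9

Var(Ŷ_str) = Σₕ Nₕ²(1 − fₕ)sₕ²/nₕ.
35–54: 14962²·(1 − 1876/14962)·48050/1876 = 5.0148405 × 10^9.
65+: 8365²·(1 − 1277/8365)·59800/1277 = 2.7765145 × 10^9.
Sum = 7.791355 × 10^9.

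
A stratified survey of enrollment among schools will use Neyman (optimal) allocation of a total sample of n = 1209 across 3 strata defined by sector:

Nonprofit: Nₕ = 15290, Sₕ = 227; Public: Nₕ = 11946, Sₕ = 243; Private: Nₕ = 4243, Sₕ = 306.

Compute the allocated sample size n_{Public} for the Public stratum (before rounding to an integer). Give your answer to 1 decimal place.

Neyman allocation: nₕ = n·NₕSₕ / Σⱼ NⱼSⱼ.
Σ NⱼSⱼ = 15290·227 + 11946·243 + 4243·306 = 7.672066 × 10^6.
n_{Public} = 1209·11946·243 / (7.672066 × 10^6) = 457.4.

457.4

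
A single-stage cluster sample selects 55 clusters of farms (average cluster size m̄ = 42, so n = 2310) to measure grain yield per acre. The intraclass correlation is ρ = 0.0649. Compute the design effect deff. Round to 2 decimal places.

3.66

deff = 1 + (42 − 1)·0.0649 = 1 + 2.6609 = 3.6609.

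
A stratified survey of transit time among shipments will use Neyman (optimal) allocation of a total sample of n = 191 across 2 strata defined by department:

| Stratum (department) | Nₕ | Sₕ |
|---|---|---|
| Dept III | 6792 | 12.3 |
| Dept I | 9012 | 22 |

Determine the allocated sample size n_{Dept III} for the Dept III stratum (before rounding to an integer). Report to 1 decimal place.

Neyman allocation: nₕ = n·NₕSₕ / Σⱼ NⱼSⱼ.
Σ NⱼSⱼ = 6792·12.3 + 9012·22 = 281805.6.
n_{Dept III} = 191·6792·12.3 / 281805.6 = 56.6.

56.6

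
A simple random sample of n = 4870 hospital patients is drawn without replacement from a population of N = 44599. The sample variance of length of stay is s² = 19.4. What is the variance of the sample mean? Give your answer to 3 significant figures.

0.00355

Under SRS without replacement, Var(ȳ) = (1 − f)·s²/n with f = n/N = 4870/44599 = 0.10919527.
Var(ȳ) = (1 − 0.10919527)·19.4/4870 = 0.89080473·0.0039835729 = 0.0035485856.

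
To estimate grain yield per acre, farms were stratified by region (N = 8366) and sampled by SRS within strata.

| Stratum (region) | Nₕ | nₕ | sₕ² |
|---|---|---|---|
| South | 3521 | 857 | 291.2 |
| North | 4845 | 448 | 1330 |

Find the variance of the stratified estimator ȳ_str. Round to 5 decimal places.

Var(ȳ_str) = Σₕ Wₕ²(1 − fₕ)sₕ²/nₕ with Wₕ = Nₕ/N, N = 8366.
South: Wₕ = 0.42087019; term = 0.42087019²·(1 − 0.24339676)·291.2/857 = 0.045538118.
North: Wₕ = 0.57912981; term = 0.57912981²·(1 − 0.09246646)·1330/448 = 0.90362482.
Sum = 0.94916294.

0.94916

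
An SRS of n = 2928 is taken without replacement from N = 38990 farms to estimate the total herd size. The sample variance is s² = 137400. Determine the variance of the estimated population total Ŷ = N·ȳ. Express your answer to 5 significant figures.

Var(Ŷ) = N²·Var(ȳ) = N²·(1 − n/N)·s²/n.
f = 2928/38990 = 0.07509618; Var(ȳ) = 0.92490382·137400/2928 = 43.402249.
Var(Ŷ) = 38990² · 43.402249 = 6.5980971 × 10^10.

6.5981 × 10^10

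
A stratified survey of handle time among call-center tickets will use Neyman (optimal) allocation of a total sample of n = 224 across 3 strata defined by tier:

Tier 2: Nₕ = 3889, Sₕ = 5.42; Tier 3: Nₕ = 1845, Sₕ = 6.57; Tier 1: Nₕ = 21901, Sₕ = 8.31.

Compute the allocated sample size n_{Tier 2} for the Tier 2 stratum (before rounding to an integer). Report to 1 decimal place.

21.9

Neyman allocation: nₕ = n·NₕSₕ / Σⱼ NⱼSⱼ.
Σ NⱼSⱼ = 3889·5.42 + 1845·6.57 + 21901·8.31 = 215197.34.
n_{Tier 2} = 224·3889·5.42 / 215197.34 = 21.9.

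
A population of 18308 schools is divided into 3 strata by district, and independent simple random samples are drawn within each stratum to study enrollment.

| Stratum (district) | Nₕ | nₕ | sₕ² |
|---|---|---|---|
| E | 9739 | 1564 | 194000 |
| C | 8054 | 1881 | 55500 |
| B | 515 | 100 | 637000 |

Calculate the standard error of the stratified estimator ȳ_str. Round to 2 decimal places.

6.16

Var(ȳ_str) = Σₕ Wₕ²(1 − fₕ)sₕ²/nₕ with Wₕ = Nₕ/N, N = 18308.
E: Wₕ = 0.53195324; term = 0.53195324²·(1 − 0.16059144)·194000/1564 = 29.463565.
C: Wₕ = 0.43991698; term = 0.43991698²·(1 − 0.23354855)·55500/1881 = 4.3765338.
B: Wₕ = 0.02812978; term = 0.02812978²·(1 − 0.19417476)·637000/100 = 4.0617478.
Sum = 37.901847.
SE = √(37.901847) = 6.16.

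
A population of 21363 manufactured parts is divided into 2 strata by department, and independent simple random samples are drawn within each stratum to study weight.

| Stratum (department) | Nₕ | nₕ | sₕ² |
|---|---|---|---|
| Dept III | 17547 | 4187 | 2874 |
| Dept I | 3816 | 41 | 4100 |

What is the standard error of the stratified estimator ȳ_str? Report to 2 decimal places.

Var(ȳ_str) = Σₕ Wₕ²(1 − fₕ)sₕ²/nₕ with Wₕ = Nₕ/N, N = 21363.
Dept III: Wₕ = 0.82137340; term = 0.82137340²·(1 − 0.23861629)·2874/4187 = 0.35258892.
Dept I: Wₕ = 0.17862660; term = 0.17862660²·(1 − 0.01074423)·4100/41 = 3.156464.
Sum = 3.5090529.
SE = √(3.5090529) = 1.87.

1.87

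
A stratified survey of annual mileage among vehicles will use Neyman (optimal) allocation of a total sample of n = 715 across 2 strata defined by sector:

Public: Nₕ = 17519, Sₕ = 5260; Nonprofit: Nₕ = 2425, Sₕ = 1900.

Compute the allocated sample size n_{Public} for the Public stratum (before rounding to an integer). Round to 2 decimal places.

Neyman allocation: nₕ = n·NₕSₕ / Σⱼ NⱼSⱼ.
Σ NⱼSⱼ = 17519·5260 + 2425·1900 = 9.675744 × 10^7.
n_{Public} = 715·17519·5260 / (9.675744 × 10^7) = 680.95.

680.95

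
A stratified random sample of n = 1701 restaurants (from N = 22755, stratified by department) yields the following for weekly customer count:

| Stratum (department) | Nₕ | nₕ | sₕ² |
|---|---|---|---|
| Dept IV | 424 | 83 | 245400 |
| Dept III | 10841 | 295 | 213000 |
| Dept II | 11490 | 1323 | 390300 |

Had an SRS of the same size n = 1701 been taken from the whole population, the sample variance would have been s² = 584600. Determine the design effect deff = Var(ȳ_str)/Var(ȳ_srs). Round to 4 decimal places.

0.7133

Var(ȳ_str) = Σ Wₕ²(1−fₕ)sₕ²/nₕ with Wₕ = Nₕ/22755:
  Dept IV: (424/22755)²·(1−83/424)·245400/83 = 0.82558733
  Dept III: (10841/22755)²·(1−295/10841)·213000/295 = 159.42669
  Dept II: (11490/22755)²·(1−1323/11490)·390300/1323 = 66.557635
  → Var(ȳ_str) = 226.80991.
Var(ȳ_srs) = (1 − 1701/22755)·584600/1701 = 317.98913.
deff = 226.80991 / 317.98913 = 0.7133.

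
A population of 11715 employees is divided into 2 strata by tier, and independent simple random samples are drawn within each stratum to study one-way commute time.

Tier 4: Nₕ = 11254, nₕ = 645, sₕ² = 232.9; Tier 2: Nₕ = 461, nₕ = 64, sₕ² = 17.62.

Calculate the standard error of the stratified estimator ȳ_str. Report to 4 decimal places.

0.5608

Var(ȳ_str) = Σₕ Wₕ²(1 − fₕ)sₕ²/nₕ with Wₕ = Nₕ/N, N = 11715.
Tier 4: Wₕ = 0.96064874; term = 0.96064874²·(1 − 0.05731296)·232.9/645 = 0.31412793.
Tier 2: Wₕ = 0.03935126; term = 0.03935126²·(1 − 0.13882863)·17.62/64 = 3.6714091 × 10^-4.
Sum = 0.31449507.
SE = √(0.31449507) = 0.5608.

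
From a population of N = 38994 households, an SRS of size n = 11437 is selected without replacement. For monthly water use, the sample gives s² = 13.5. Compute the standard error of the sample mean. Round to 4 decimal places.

0.0289

Under SRS without replacement, Var(ȳ) = (1 − f)·s²/n with f = n/N = 11437/38994 = 0.29330153.
Var(ȳ) = (1 − 0.29330153)·13.5/11437 = 0.70669847·0.0011803795 = 8.3417236 × 10^-4.
SE(ȳ) = √(8.3417236 × 10^-4) = 0.0289.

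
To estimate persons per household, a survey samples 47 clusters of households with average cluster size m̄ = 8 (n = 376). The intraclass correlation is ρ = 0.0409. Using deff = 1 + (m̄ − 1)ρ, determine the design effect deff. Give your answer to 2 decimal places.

1.29

deff = 1 + (8 − 1)·0.0409 = 1 + 0.2863 = 1.2863.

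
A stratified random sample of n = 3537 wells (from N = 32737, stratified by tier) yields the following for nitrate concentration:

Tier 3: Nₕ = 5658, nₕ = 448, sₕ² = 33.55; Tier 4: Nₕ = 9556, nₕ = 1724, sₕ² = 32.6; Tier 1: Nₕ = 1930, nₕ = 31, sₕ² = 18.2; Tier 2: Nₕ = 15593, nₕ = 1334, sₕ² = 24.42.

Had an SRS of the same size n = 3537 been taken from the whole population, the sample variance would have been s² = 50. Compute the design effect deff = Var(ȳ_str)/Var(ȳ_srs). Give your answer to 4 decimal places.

Var(ȳ_str) = Σ Wₕ²(1−fₕ)sₕ²/nₕ with Wₕ = Nₕ/32737:
  Tier 3: (5658/32737)²·(1−448/5658)·33.55/448 = 0.0020598587
  Tier 4: (9556/32737)²·(1−1724/9556)·32.6/1724 = 0.0013205395
  Tier 1: (1930/32737)²·(1−31/1930)·18.2/31 = 0.0020077712
  Tier 2: (15593/32737)²·(1−1334/15593)·24.42/1334 = 0.0037977889
  → Var(ȳ_str) = 0.0091859583.
Var(ȳ_srs) = (1 − 3537/32737)·50/3537 = 0.01260895.
deff = 0.0091859583 / 0.01260895 = 0.7285.

0.7285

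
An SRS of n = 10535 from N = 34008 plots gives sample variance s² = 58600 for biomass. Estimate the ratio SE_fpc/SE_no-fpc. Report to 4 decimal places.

0.8308

f = n/N = 10535/34008 = 0.30978005.
SE_no-fpc = √(s²/n) = 2.3584764; SE_fpc = √((1−f)s²/n) = 1.9594099.
Ratio = √(1−f) = 0.83079477.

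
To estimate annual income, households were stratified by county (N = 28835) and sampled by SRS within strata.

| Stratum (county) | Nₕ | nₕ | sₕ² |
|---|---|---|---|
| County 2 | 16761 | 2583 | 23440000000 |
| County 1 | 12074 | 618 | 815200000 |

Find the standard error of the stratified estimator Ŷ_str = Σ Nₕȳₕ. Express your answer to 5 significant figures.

Var(Ŷ_str) = Σₕ Nₕ²(1 − fₕ)sₕ²/nₕ.
County 2: 16761²·(1 − 2583/16761)·23440000000/2583 = 2.1564932 × 10^15.
County 1: 12074²·(1 − 618/12074)·815200000/618 = 1.8245672 × 10^14.
Sum = 2.3389499 × 10^15.
SE = √(2.3389499 × 10^15) = 4.8363 × 10^7.

4.8363 × 10^7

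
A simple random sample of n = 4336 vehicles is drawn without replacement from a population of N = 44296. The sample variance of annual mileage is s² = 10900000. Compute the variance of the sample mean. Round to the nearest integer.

2268

Under SRS without replacement, Var(ȳ) = (1 − f)·s²/n with f = n/N = 4336/44296 = 0.09788694.
Var(ȳ) = (1 − 0.09788694)·10900000/4336 = 0.90211306·2513.8376 = 2267.7658.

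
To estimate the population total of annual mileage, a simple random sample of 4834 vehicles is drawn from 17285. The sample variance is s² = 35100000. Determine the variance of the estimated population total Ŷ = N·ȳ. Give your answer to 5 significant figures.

Var(Ŷ) = N²·Var(ȳ) = N²·(1 − n/N)·s²/n.
f = 4834/17285 = 0.27966445; Var(ȳ) = 0.72033555·35100000/4834 = 5230.405.
Var(Ŷ) = 17285² · 5230.405 = 1.5626945 × 10^12.

1.5627 × 10^12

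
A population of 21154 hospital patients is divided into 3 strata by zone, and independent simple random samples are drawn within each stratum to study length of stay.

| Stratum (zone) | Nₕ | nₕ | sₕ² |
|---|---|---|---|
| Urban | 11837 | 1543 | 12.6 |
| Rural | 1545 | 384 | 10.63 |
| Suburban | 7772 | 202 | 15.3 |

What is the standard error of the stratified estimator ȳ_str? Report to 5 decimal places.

Var(ȳ_str) = Σₕ Wₕ²(1 − fₕ)sₕ²/nₕ with Wₕ = Nₕ/N, N = 21154.
Urban: Wₕ = 0.55956320; term = 0.55956320²·(1 − 0.13035397)·12.6/1543 = 0.0022235425.
Rural: Wₕ = 0.07303583; term = 0.07303583²·(1 − 0.24854369)·10.63/384 = 1.1096289 × 10^-4.
Suburban: Wₕ = 0.36740096; term = 0.36740096²·(1 − 0.02599074)·15.3/202 = 0.0099582662.
Sum = 0.012292772.
SE = √(0.012292772) = 0.11087.

0.11087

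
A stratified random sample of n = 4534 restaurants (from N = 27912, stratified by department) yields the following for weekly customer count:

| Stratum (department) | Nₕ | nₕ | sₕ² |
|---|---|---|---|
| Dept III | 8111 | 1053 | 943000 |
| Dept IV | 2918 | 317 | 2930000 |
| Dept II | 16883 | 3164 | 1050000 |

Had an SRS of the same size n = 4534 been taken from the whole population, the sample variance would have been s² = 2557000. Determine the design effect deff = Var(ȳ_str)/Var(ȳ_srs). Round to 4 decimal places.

Var(ȳ_str) = Σ Wₕ²(1−fₕ)sₕ²/nₕ with Wₕ = Nₕ/27912:
  Dept III: (8111/27912)²·(1−1053/8111)·943000/1053 = 65.804783
  Dept IV: (2918/27912)²·(1−317/2918)·2930000/317 = 90.043441
  Dept II: (16883/27912)²·(1−3164/16883)·1050000/3164 = 98.660426
  → Var(ȳ_str) = 254.50865.
Var(ȳ_srs) = (1 − 4534/27912)·2557000/4534 = 472.35184.
deff = 254.50865 / 472.35184 = 0.5388.

0.5388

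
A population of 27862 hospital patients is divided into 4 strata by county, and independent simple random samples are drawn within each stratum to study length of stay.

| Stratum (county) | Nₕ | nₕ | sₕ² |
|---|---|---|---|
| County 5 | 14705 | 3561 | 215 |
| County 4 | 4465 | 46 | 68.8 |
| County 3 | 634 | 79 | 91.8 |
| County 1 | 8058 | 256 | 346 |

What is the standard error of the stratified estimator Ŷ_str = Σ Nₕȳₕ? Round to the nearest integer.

Var(Ŷ_str) = Σₕ Nₕ²(1 − fₕ)sₕ²/nₕ.
County 5: 14705²·(1 − 3561/14705)·215/3561 = 9.8940162 × 10^6.
County 4: 4465²·(1 − 46/4465)·68.8/46 = 2.9510466 × 10^7.
County 3: 634²·(1 − 79/634)·91.8/79 = 408881.85.
County 1: 8058²·(1 − 256/8058)·346/256 = 8.4970729 × 10^7.
Sum = 1.2478409 × 10^8.
SE = √(1.2478409 × 10^8) = 11171.

11171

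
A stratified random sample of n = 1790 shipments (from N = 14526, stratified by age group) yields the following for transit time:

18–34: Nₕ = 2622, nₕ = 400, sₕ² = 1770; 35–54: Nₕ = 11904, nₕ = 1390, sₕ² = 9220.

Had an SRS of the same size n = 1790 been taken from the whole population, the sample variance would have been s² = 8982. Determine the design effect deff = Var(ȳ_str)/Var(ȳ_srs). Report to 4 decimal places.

0.9221

Var(ȳ_str) = Σ Wₕ²(1−fₕ)sₕ²/nₕ with Wₕ = Nₕ/14526:
  18–34: (2622/14526)²·(1−400/2622)·1770/400 = 0.12217939
  35–54: (11904/14526)²·(1−1390/11904)·9220/1390 = 3.9344582
  → Var(ȳ_str) = 4.0566376.
Var(ȳ_srs) = (1 − 1790/14526)·8982/1790 = 4.3995376.
deff = 4.0566376 / 4.3995376 = 0.9221.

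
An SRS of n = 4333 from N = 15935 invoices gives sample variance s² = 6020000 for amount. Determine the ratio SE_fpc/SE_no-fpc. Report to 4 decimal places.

0.8533

f = n/N = 4333/15935 = 0.27191716.
SE_no-fpc = √(s²/n) = 37.27382; SE_fpc = √((1−f)s²/n) = 31.804919.
Ratio = √(1−f) = 0.85327770.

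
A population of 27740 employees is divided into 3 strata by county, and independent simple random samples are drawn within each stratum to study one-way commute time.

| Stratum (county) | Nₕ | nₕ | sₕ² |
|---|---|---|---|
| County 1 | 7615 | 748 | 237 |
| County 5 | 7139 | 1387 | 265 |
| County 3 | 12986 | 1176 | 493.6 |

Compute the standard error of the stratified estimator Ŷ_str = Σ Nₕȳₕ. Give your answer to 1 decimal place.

Var(Ŷ_str) = Σₕ Nₕ²(1 − fₕ)sₕ²/nₕ.
County 1: 7615²·(1 − 748/7615)·237/748 = 1.6568519 × 10^7.
County 5: 7139²·(1 − 1387/7139)·265/1387 = 7.8455911 × 10^6.
County 3: 12986²·(1 − 1176/12986)·493.6/1176 = 6.4371425 × 10^7.
Sum = 8.8785535 × 10^7.
SE = √(8.8785535 × 10^7) = 9422.6.

9422.6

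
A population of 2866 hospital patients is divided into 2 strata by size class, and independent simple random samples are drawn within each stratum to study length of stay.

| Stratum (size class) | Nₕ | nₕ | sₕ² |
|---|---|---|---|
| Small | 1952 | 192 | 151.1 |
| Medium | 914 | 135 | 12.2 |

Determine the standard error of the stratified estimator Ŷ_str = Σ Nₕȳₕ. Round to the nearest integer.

Var(Ŷ_str) = Σₕ Nₕ²(1 − fₕ)sₕ²/nₕ.
Small: 1952²·(1 − 192/1952)·151.1/192 = 2.7036827 × 10^6.
Medium: 914²·(1 − 135/914)·12.2/135 = 64344.246.
Sum = 2.7680269 × 10^6.
SE = √(2.7680269 × 10^6) = 1664.

1664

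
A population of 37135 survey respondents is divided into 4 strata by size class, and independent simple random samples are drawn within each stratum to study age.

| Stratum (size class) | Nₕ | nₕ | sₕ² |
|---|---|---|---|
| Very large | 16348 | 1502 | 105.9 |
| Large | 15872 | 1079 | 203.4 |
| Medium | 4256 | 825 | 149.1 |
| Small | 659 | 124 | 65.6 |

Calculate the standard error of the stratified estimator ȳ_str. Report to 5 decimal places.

Var(ȳ_str) = Σₕ Wₕ²(1 − fₕ)sₕ²/nₕ with Wₕ = Nₕ/N, N = 37135.
Very large: Wₕ = 0.44023159; term = 0.44023159²·(1 − 0.09187668)·105.9/1502 = 0.012408899.
Large: Wₕ = 0.42741349; term = 0.42741349²·(1 − 0.06798135)·203.4/1079 = 0.032095974.
Medium: Wₕ = 0.11460886; term = 0.11460886²·(1 − 0.19384398)·149.1/825 = 0.0019137234.
Small: Wₕ = 0.01774606; term = 0.01774606²·(1 − 0.18816388)·65.6/124 = 1.3525536 × 10^-4.
Sum = 0.046553852.
SE = √(0.046553852) = 0.21576.

0.21576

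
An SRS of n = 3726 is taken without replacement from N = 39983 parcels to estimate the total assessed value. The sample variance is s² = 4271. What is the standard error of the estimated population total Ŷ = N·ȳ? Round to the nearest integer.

40764

Var(Ŷ) = N²·Var(ȳ) = N²·(1 − n/N)·s²/n.
f = 3726/39983 = 0.09318961; Var(ȳ) = 0.90681039·4271/3726 = 1.0394491.
Var(Ŷ) = 39983² · 1.0394491 = 1.6617052 × 10^9.
SE(Ŷ) = √(1.6617052 × 10^9) = 40764.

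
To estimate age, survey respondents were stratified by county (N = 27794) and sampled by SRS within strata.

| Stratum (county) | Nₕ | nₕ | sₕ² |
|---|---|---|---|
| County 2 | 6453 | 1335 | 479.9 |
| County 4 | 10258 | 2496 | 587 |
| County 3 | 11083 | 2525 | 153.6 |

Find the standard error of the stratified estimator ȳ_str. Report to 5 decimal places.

Var(ȳ_str) = Σₕ Wₕ²(1 − fₕ)sₕ²/nₕ with Wₕ = Nₕ/N, N = 27794.
County 2: Wₕ = 0.23217241; term = 0.23217241²·(1 − 0.20688052)·479.9/1335 = 0.015368424.
County 4: Wₕ = 0.36907246; term = 0.36907246²·(1 − 0.24332229)·587/2496 = 0.024239728.
County 3: Wₕ = 0.39875513; term = 0.39875513²·(1 − 0.22782640)·153.6/2525 = 0.007468912.
Sum = 0.047077064.
SE = √(0.047077064) = 0.21697.

0.21697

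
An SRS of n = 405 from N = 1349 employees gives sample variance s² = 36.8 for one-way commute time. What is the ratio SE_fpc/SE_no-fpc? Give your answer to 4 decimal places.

0.8365

f = n/N = 405/1349 = 0.30022239.
SE_no-fpc = √(s²/n) = 0.30143689; SE_fpc = √((1−f)s²/n) = 0.25216013.
Ratio = √(1−f) = 0.83652711.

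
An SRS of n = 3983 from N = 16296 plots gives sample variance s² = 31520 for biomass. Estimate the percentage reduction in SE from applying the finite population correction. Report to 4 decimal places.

f = n/N = 3983/16296 = 0.24441581.
SE_no-fpc = √(s²/n) = 2.813118; SE_fpc = √((1−f)s²/n) = 2.4452844.
Ratio = √(1−f) = 0.86924346. Reduction = 100·(1 − 0.86924346) = 13.0757%.

13.0757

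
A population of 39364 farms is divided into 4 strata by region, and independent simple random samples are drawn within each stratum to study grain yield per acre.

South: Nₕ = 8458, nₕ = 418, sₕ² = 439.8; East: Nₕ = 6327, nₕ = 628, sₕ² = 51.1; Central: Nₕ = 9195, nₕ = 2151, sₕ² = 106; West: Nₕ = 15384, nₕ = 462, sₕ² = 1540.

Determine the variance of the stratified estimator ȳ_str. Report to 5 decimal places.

Var(ȳ_str) = Σₕ Wₕ²(1 − fₕ)sₕ²/nₕ with Wₕ = Nₕ/N, N = 39364.
South: Wₕ = 0.21486638; term = 0.21486638²·(1 − 0.04942067)·439.8/418 = 0.046174715.
East: Wₕ = 0.16073062; term = 0.16073062²·(1 − 0.09925715)·51.1/628 = 0.0018934738.
Central: Wₕ = 0.23358907; term = 0.23358907²·(1 − 0.23393148)·106/2151 = 0.0020598618.
West: Wₕ = 0.39081394; term = 0.39081394²·(1 − 0.03003120)·1540/462 = 0.49382902.
Sum = 0.54395707.

0.54396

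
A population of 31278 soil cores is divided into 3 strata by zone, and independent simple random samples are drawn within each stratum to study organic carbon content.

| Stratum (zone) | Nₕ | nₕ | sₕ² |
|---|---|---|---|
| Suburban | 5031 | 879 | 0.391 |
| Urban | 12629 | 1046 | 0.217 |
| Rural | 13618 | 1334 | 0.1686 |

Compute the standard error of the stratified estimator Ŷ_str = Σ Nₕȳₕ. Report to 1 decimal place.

246.5

Var(Ŷ_str) = Σₕ Nₕ²(1 − fₕ)sₕ²/nₕ.
Suburban: 5031²·(1 − 879/5031)·0.391/879 = 9291.7934.
Urban: 12629²·(1 − 1046/12629)·0.217/1046 = 30347.161.
Rural: 13618²·(1 − 1334/13618)·0.1686/1334 = 21142.429.
Sum = 60781.383.
SE = √(60781.383) = 246.5.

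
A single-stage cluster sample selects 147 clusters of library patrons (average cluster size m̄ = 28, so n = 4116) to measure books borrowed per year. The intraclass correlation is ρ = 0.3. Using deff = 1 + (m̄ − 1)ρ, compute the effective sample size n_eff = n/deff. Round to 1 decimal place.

452.3

deff = 1 + (28 − 1)·0.3 = 1 + 8.1 = 9.1.
n_eff = 4116 / 9.1 = 452.3.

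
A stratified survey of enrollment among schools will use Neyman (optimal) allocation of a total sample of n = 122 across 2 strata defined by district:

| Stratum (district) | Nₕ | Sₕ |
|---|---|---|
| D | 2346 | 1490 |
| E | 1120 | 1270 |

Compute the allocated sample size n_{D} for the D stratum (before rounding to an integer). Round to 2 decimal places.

Neyman allocation: nₕ = n·NₕSₕ / Σⱼ NⱼSⱼ.
Σ NⱼSⱼ = 2346·1490 + 1120·1270 = 4.91794 × 10^6.
n_{D} = 122·2346·1490 / (4.91794 × 10^6) = 86.71.

86.71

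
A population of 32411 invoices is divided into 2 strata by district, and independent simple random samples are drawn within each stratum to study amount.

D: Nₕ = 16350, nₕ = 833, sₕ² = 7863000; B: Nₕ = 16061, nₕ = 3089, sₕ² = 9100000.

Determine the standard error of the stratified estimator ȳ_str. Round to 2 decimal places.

53.52

Var(ȳ_str) = Σₕ Wₕ²(1 − fₕ)sₕ²/nₕ with Wₕ = Nₕ/N, N = 32411.
D: Wₕ = 0.50445836; term = 0.50445836²·(1 − 0.05094801)·7863000/833 = 2279.7327.
B: Wₕ = 0.49554164; term = 0.49554164²·(1 − 0.19232924)·9100000/3089 = 584.27613.
Sum = 2864.0088.
SE = √(2864.0088) = 53.52.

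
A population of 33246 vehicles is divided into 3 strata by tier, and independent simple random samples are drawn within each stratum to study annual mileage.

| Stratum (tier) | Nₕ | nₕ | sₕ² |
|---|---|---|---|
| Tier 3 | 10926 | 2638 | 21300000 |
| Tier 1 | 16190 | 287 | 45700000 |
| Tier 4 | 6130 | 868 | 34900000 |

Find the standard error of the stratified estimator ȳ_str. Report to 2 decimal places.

197.30

Var(ȳ_str) = Σₕ Wₕ²(1 − fₕ)sₕ²/nₕ with Wₕ = Nₕ/N, N = 33246.
Tier 3: Wₕ = 0.32864104; term = 0.32864104²·(1 − 0.24144243)·21300000/2638 = 661.51082.
Tier 1: Wₕ = 0.48697588; term = 0.48697588²·(1 − 0.01772699)·45700000/287 = 37092.099.
Tier 4: Wₕ = 0.18438308; term = 0.18438308²·(1 − 0.14159869)·34900000/868 = 1173.3788.
Sum = 38926.989.
SE = √(38926.989) = 197.30.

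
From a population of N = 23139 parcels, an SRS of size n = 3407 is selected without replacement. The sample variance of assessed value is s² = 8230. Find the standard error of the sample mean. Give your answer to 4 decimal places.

Under SRS without replacement, Var(ȳ) = (1 − f)·s²/n with f = n/N = 3407/23139 = 0.14724059.
Var(ȳ) = (1 − 0.14724059)·8230/3407 = 0.85275941·2.4156149 = 2.0599383.
SE(ȳ) = √(2.0599383) = 1.4352.

1.4352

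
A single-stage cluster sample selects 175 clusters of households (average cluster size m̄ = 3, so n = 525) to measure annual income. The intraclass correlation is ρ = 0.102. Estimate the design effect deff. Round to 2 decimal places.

1.20

deff = 1 + (3 − 1)·0.102 = 1 + 0.204 = 1.204.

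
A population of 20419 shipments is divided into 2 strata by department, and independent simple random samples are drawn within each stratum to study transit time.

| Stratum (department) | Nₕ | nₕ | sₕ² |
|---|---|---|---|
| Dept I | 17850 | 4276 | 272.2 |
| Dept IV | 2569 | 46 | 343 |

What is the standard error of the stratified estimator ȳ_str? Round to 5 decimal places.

Var(ȳ_str) = Σₕ Wₕ²(1 − fₕ)sₕ²/nₕ with Wₕ = Nₕ/N, N = 20419.
Dept I: Wₕ = 0.87418581; term = 0.87418581²·(1 − 0.23955182)·272.2/4276 = 0.036993681.
Dept IV: Wₕ = 0.12581419; term = 0.12581419²·(1 − 0.01790580)·343/46 = 0.11591742.
Sum = 0.1529111.
SE = √(0.1529111) = 0.39104.

0.39104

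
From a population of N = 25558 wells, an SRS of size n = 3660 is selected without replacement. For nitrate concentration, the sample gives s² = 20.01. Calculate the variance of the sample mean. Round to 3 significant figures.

Under SRS without replacement, Var(ȳ) = (1 − f)·s²/n with f = n/N = 3660/25558 = 0.14320369.
Var(ȳ) = (1 − 0.14320369)·20.01/3660 = 0.85679631·0.0054672131 = 0.004684288.

0.00468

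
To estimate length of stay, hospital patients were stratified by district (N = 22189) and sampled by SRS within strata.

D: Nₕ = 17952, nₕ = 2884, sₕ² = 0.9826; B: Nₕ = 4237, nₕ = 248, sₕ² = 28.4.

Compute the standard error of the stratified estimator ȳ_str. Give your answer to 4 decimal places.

0.0642

Var(ȳ_str) = Σₕ Wₕ²(1 − fₕ)sₕ²/nₕ with Wₕ = Nₕ/N, N = 22189.
D: Wₕ = 0.80904953; term = 0.80904953²·(1 − 0.16065062)·0.9826/2884 = 1.8718649 × 10^-4.
B: Wₕ = 0.19095047; term = 0.19095047²·(1 − 0.05853198)·28.4/248 = 0.0039310964.
Sum = 0.0041182829.
SE = √(0.0041182829) = 0.0642.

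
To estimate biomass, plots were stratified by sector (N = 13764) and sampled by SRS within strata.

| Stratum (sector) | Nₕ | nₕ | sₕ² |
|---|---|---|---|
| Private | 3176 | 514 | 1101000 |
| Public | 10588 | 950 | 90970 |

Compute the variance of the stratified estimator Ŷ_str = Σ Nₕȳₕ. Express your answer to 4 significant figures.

Var(Ŷ_str) = Σₕ Nₕ²(1 − fₕ)sₕ²/nₕ.
Private: 3176²·(1 − 514/3176)·1101000/514 = 1.8109762 × 10^10.
Public: 10588²·(1 − 950/10588)·90970/950 = 9.7718197 × 10^9.
Sum = 2.7881582 × 10^10.

2.788 × 10^10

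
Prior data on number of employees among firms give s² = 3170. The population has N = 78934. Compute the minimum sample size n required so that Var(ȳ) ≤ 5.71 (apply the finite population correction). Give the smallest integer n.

Without fpc, n₀ = s²/D = 3170/5.71 = 555.1664.
With fpc, (1 − n/N)·s²/n ≤ D requires n ≥ n₀/(1 + n₀/N) = 555.1664/(1 + 555.1664/78934) = 551.2890.
Rounding up, n = 552.

552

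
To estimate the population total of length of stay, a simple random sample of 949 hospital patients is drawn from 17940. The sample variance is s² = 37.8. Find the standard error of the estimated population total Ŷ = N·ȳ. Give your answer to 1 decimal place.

3484.4

Var(Ŷ) = N²·Var(ȳ) = N²·(1 − n/N)·s²/n.
f = 949/17940 = 0.05289855; Var(ȳ) = 0.94710145·37.8/949 = 0.037724378.
Var(Ŷ) = 17940² · 0.037724378 = 1.214135 × 10^7.
SE(Ŷ) = √(1.214135 × 10^7) = 3484.4.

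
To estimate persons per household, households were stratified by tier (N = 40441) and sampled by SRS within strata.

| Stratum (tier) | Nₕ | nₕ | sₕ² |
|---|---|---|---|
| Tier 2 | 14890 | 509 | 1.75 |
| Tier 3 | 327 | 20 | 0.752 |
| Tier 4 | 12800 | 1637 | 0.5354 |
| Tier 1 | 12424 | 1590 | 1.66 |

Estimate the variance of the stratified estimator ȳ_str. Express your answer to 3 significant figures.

Var(ȳ_str) = Σₕ Wₕ²(1 − fₕ)sₕ²/nₕ with Wₕ = Nₕ/N, N = 40441.
Tier 2: Wₕ = 0.36819070; term = 0.36819070²·(1 − 0.03418402)·1.75/509 = 4.5015313 × 10^-4.
Tier 3: Wₕ = 0.00808585; term = 0.00808585²·(1 − 0.06116208)·0.752/20 = 2.3079702 × 10^-6.
Tier 4: Wₕ = 0.31651047; term = 0.31651047²·(1 − 0.12789063)·0.5354/1637 = 2.857438 × 10^-5.
Tier 1: Wₕ = 0.30721298; term = 0.30721298²·(1 − 0.12797811)·1.66/1590 = 8.5924589 × 10^-5.
Sum = 5.6696007 × 10^-4.

5.67 × 10^-4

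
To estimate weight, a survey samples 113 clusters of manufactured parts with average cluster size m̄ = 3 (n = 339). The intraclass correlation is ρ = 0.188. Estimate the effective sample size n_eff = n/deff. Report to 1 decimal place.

deff = 1 + (3 − 1)·0.188 = 1 + 0.376 = 1.376.
n_eff = 339 / 1.376 = 246.4.

246.4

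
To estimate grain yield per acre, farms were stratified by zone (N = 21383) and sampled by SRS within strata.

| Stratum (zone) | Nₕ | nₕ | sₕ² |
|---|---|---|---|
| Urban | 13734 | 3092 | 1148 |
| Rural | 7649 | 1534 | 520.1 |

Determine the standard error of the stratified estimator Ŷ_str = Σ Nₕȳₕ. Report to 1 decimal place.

8374.0

Var(Ŷ_str) = Σₕ Nₕ²(1 − fₕ)sₕ²/nₕ.
Urban: 13734²·(1 − 3092/13734)·1148/3092 = 5.4265361 × 10^7.
Rural: 7649²·(1 − 1534/7649)·520.1/1534 = 1.5858519 × 10^7.
Sum = 7.012388 × 10^7.
SE = √(7.012388 × 10^7) = 8374.0.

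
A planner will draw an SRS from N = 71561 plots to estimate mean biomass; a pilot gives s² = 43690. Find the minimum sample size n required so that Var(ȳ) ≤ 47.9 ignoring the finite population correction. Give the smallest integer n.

Without fpc, n₀ = s²/D = 43690/47.9 = 912.1086.
Rounding up, n = 913.

913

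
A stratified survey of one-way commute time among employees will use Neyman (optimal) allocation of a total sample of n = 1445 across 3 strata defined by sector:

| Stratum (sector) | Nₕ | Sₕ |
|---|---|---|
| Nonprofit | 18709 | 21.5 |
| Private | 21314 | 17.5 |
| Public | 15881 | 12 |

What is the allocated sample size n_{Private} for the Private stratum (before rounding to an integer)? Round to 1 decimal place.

558.1

Neyman allocation: nₕ = n·NₕSₕ / Σⱼ NⱼSⱼ.
Σ NⱼSⱼ = 18709·21.5 + 21314·17.5 + 15881·12 = 965810.5.
n_{Private} = 1445·21314·17.5 / 965810.5 = 558.1.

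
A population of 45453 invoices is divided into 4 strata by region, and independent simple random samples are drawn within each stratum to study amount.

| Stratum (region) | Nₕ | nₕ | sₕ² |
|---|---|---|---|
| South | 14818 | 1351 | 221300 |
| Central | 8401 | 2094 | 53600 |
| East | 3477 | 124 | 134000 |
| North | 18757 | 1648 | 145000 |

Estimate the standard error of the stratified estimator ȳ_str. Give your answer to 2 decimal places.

Var(ȳ_str) = Σₕ Wₕ²(1 − fₕ)sₕ²/nₕ with Wₕ = Nₕ/N, N = 45453.
South: Wₕ = 0.32600708; term = 0.32600708²·(1 − 0.09117290)·221300/1351 = 15.822001.
Central: Wₕ = 0.18482828; term = 0.18482828²·(1 − 0.24925604)·53600/2094 = 0.65647293.
East: Wₕ = 0.07649660; term = 0.07649660²·(1 − 0.03566293)·134000/124 = 6.098124.
North: Wₕ = 0.41266803; term = 0.41266803²·(1 − 0.08786053)·145000/1648 = 13.667016.
Sum = 36.243614.
SE = √(36.243614) = 6.02.

6.02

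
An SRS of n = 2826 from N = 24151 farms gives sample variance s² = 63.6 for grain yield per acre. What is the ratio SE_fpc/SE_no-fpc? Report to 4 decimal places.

f = n/N = 2826/24151 = 0.11701379.
SE_no-fpc = √(s²/n) = 0.15001769; SE_fpc = √((1−f)s²/n) = 0.14096764.
Ratio = √(1−f) = 0.93967346.

0.9397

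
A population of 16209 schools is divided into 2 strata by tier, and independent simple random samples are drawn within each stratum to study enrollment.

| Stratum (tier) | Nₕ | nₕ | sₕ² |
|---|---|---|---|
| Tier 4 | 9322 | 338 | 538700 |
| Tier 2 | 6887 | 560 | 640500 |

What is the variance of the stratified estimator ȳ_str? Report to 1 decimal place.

Var(ȳ_str) = Σₕ Wₕ²(1 − fₕ)sₕ²/nₕ with Wₕ = Nₕ/N, N = 16209.
Tier 4: Wₕ = 0.57511259; term = 0.57511259²·(1 − 0.03625831)·538700/338 = 508.03856.
Tier 2: Wₕ = 0.42488741; term = 0.42488741²·(1 − 0.08131262)·640500/560 = 189.69094.
Sum = 697.7295.

697.7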